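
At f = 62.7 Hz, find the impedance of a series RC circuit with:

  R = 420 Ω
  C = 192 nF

Step 1 — Angular frequency: ω = 2π·f = 2π·62.7 = 394 rad/s.
Step 2 — Component impedances:
  R: Z = R = 420 Ω
  C: Z = 1/(jωC) = -j/(ω·C) = 0 - j1.322e+04 Ω
Step 3 — Series combination: Z_total = R + C = 420 - j1.322e+04 Ω = 1.323e+04∠-88.2° Ω.

Z = 420 - j1.322e+04 Ω = 1.323e+04∠-88.2° Ω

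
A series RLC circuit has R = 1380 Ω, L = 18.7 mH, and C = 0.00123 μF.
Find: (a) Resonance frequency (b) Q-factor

Step 1 — Resonance condition Im(Z)=0 gives ω₀ = 1/√(LC).
Step 2 — ω₀ = 1/√(0.0187·1.23e-09) = 2.085e+05 rad/s.
Step 3 — f₀ = ω₀/(2π) = 3.319e+04 Hz.
Step 4 — Series Q: Q = ω₀L/R = 2.085e+05·0.0187/1380 = 2.825.

(a) f₀ = 3.319e+04 Hz  (b) Q = 2.825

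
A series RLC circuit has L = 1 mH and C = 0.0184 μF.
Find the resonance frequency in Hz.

Step 1 — Resonance condition Im(Z)=0 gives ω₀ = 1/√(LC).
Step 2 — ω₀ = 1/√(0.001·1.84e-08) = 2.331e+05 rad/s.
Step 3 — f₀ = ω₀/(2π) = 3.71e+04 Hz.

f₀ = 3.71e+04 Hz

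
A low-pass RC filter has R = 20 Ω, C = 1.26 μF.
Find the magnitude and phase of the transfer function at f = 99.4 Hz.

Step 1 — Angular frequency: ω = 2π·99.4 = 624.5 rad/s.
Step 2 — Transfer function: H(jω) = 1/(1 + jωRC).
Step 3 — Denominator: 1 + jωRC = 1 + j·624.5·20·1.26e-06 = 1 + j0.01574.
Step 4 — H = 0.9998 - j0.01573.
Step 5 — Magnitude: |H| = 0.9999 (-0.0 dB); phase: φ = -0.9°.

|H| = 0.9999 (-0.0 dB), φ = -0.9°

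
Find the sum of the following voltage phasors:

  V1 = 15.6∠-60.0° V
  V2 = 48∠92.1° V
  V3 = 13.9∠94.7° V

Step 1 — Convert each phasor to rectangular form:
  V1 = 15.6·(cos(-60.0°) + j·sin(-60.0°)) = 7.8 - j13.51 V
  V2 = 48·(cos(92.1°) + j·sin(92.1°)) = -1.759 + j47.97 V
  V3 = 13.9·(cos(94.7°) + j·sin(94.7°)) = -1.139 + j13.85 V
Step 2 — Sum components: V_total = 4.902 + j48.31 V.
Step 3 — Convert to polar: |V_total| = 48.56 V, ∠V_total = 84.2°.

V_total = 48.56∠84.2° V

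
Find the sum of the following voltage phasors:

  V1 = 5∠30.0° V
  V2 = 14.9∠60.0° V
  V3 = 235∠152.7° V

Step 1 — Convert each phasor to rectangular form:
  V1 = 5·(cos(30.0°) + j·sin(30.0°)) = 4.33 + j2.5 V
  V2 = 14.9·(cos(60.0°) + j·sin(60.0°)) = 7.45 + j12.9 V
  V3 = 235·(cos(152.7°) + j·sin(152.7°)) = -208.8 + j107.8 V
Step 2 — Sum components: V_total = -197 + j123.2 V.
Step 3 — Convert to polar: |V_total| = 232.4 V, ∠V_total = 148.0°.

V_total = 232.4∠148.0° V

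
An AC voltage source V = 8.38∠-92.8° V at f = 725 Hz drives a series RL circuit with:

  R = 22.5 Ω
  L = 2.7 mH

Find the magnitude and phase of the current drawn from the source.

Step 1 — Angular frequency: ω = 2π·f = 2π·725 = 4555 rad/s.
Step 2 — Component impedances:
  R: Z = R = 22.5 Ω
  L: Z = jωL = j·4555·0.0027 = 0 + j12.3 Ω
Step 3 — Series combination: Z_total = R + L = 22.5 + j12.3 Ω = 25.64∠28.7° Ω.
Step 4 — Source phasor: V = 8.38∠-92.8° V = -0.4094 - j8.37 V.
Step 5 — Ohm's law: I = V / Z_total = (-0.4094 - j8.37) / (22.5 + j12.3) = -0.1706 - j0.2788 A.
Step 6 — Convert to polar: |I| = 0.3268 A, ∠I = -121.5°.

I = 0.3268∠-121.5° A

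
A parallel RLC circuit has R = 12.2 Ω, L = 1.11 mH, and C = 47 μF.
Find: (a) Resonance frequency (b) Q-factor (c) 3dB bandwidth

Step 1 — Resonance: ω₀ = 1/√(LC) = 1/√(0.00111·4.7e-05) = 4378 rad/s.
Step 2 — f₀ = ω₀/(2π) = 696.8 Hz.
Step 3 — Parallel Q: Q = R/(ω₀L) = 12.2/(4378·0.00111) = 2.51.
Step 4 — Bandwidth: Δω = ω₀/Q = 1744 rad/s; BW = Δω/(2π) = 277.6 Hz.

(a) f₀ = 696.8 Hz  (b) Q = 2.51  (c) BW = 277.6 Hz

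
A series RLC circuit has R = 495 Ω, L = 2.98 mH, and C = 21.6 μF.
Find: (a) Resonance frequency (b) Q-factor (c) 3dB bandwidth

Step 1 — Resonance: ω₀ = 1/√(LC) = 1/√(0.00298·2.16e-05) = 3942 rad/s.
Step 2 — f₀ = ω₀/(2π) = 627.3 Hz.
Step 3 — Series Q: Q = ω₀L/R = 3942·0.00298/495 = 0.02373.
Step 4 — Bandwidth: Δω = ω₀/Q = 1.661e+05 rad/s; BW = Δω/(2π) = 2.644e+04 Hz.

(a) f₀ = 627.3 Hz  (b) Q = 0.02373  (c) BW = 2.644e+04 Hz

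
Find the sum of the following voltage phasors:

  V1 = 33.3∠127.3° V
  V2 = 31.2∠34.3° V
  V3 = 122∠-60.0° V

Step 1 — Convert each phasor to rectangular form:
  V1 = 33.3·(cos(127.3°) + j·sin(127.3°)) = -20.18 + j26.49 V
  V2 = 31.2·(cos(34.3°) + j·sin(34.3°)) = 25.77 + j17.58 V
  V3 = 122·(cos(-60.0°) + j·sin(-60.0°)) = 61 - j105.7 V
Step 2 — Sum components: V_total = 66.59 - j61.58 V.
Step 3 — Convert to polar: |V_total| = 90.71 V, ∠V_total = -42.8°.

V_total = 90.71∠-42.8° V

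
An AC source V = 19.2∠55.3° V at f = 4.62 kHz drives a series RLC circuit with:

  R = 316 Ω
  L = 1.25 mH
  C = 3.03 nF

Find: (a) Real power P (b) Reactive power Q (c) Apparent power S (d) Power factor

Step 1 — Angular frequency: ω = 2π·f = 2π·4620 = 2.903e+04 rad/s.
Step 2 — Component impedances:
  R: Z = R = 316 Ω
  L: Z = jωL = j·2.903e+04·0.00125 = 0 + j36.29 Ω
  C: Z = 1/(jωC) = -j/(ω·C) = 0 - j1.137e+04 Ω
Step 3 — Series combination: Z_total = R + L + C = 316 - j1.133e+04 Ω = 1.134e+04∠-88.4° Ω.
Step 4 — Source phasor: V = 19.2∠55.3° V = 10.93 + j15.79 V.
Step 5 — Current: I = V / Z = -0.001365 + j0.001003 A = 0.001694∠143.7° A.
Step 6 — Complex power: S = V·I* = 0.0009063 - j0.0325 VA.
Step 7 — Real power: P = Re(S) = 0.0009063 W.
Step 8 — Reactive power: Q = Im(S) = -0.0325 VAR.
Step 9 — Apparent power: |S| = 0.03252 VA.
Step 10 — Power factor: PF = P/|S| = 0.02787 (leading).

(a) P = 0.0009063 W  (b) Q = -0.0325 VAR  (c) S = 0.03252 VA  (d) PF = 0.02787 (leading)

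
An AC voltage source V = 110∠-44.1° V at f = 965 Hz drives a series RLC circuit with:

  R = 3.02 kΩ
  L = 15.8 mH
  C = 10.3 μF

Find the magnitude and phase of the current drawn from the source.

Step 1 — Angular frequency: ω = 2π·f = 2π·965 = 6063 rad/s.
Step 2 — Component impedances:
  R: Z = R = 3020 Ω
  L: Z = jωL = j·6063·0.0158 = 0 + j95.8 Ω
  C: Z = 1/(jωC) = -j/(ω·C) = 0 - j16.01 Ω
Step 3 — Series combination: Z_total = R + L + C = 3020 + j79.79 Ω = 3021∠1.5° Ω.
Step 4 — Source phasor: V = 110∠-44.1° V = 78.99 - j76.55 V.
Step 5 — Ohm's law: I = V / Z_total = (78.99 - j76.55) / (3020 + j79.79) = 0.02547 - j0.02602 A.
Step 6 — Convert to polar: |I| = 0.03641 A, ∠I = -45.6°.

I = 0.03641∠-45.6° A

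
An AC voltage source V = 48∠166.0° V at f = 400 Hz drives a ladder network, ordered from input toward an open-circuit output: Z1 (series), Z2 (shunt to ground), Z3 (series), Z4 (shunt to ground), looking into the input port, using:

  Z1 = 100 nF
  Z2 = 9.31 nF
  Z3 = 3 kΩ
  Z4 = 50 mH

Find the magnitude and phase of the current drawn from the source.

Step 1 — Angular frequency: ω = 2π·f = 2π·400 = 2513 rad/s.
Step 2 — Component impedances:
  Z1: Z = 1/(jωC) = -j/(ω·C) = 0 - j3979 Ω
  Z2: Z = 1/(jωC) = -j/(ω·C) = 0 - j4.274e+04 Ω
  Z3: Z = R = 3000 Ω
  Z4: Z = jωL = j·2513·0.05 = 0 + j125.7 Ω
Step 3 — Ladder network (open output): work backward from the far end, alternating series and parallel combinations. Z_in = 3003 - j4064 Ω = 5053∠-53.5° Ω.
Step 4 — Source phasor: V = 48∠166.0° V = -46.57 + j11.61 V.
Step 5 — Ohm's law: I = V / Z_total = (-46.57 + j11.61) / (3003 - j4064) = -0.007325 - j0.006047 A.
Step 6 — Convert to polar: |I| = 0.009499 A, ∠I = -140.5°.

I = 0.009499∠-140.5° A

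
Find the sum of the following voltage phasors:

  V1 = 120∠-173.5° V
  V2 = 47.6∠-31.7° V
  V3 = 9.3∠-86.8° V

Step 1 — Convert each phasor to rectangular form:
  V1 = 120·(cos(-173.5°) + j·sin(-173.5°)) = -119.2 - j13.58 V
  V2 = 47.6·(cos(-31.7°) + j·sin(-31.7°)) = 40.5 - j25.01 V
  V3 = 9.3·(cos(-86.8°) + j·sin(-86.8°)) = 0.5191 - j9.285 V
Step 2 — Sum components: V_total = -78.21 - j47.88 V.
Step 3 — Convert to polar: |V_total| = 91.7 V, ∠V_total = -148.5°.

V_total = 91.7∠-148.5° V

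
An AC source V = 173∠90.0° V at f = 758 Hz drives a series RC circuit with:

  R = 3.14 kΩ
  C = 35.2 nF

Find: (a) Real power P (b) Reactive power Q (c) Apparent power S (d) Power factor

Step 1 — Angular frequency: ω = 2π·f = 2π·758 = 4763 rad/s.
Step 2 — Component impedances:
  R: Z = R = 3140 Ω
  C: Z = 1/(jωC) = -j/(ω·C) = 0 - j5965 Ω
Step 3 — Series combination: Z_total = R + C = 3140 - j5965 Ω = 6741∠-62.2° Ω.
Step 4 — Source phasor: V = 173∠90.0° V = 0 + j173 V.
Step 5 — Current: I = V / Z = -0.02271 + j0.01195 A = 0.02566∠152.2° A.
Step 6 — Complex power: S = V·I* = 2.068 - j3.929 VA.
Step 7 — Real power: P = Re(S) = 2.068 W.
Step 8 — Reactive power: Q = Im(S) = -3.929 VAR.
Step 9 — Apparent power: |S| = 4.44 VA.
Step 10 — Power factor: PF = P/|S| = 0.4658 (leading).

(a) P = 2.068 W  (b) Q = -3.929 VAR  (c) S = 4.44 VA  (d) PF = 0.4658 (leading)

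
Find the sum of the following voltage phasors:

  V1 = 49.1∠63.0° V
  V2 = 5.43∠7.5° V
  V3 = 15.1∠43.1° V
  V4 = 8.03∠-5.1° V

Step 1 — Convert each phasor to rectangular form:
  V1 = 49.1·(cos(63.0°) + j·sin(63.0°)) = 22.29 + j43.75 V
  V2 = 5.43·(cos(7.5°) + j·sin(7.5°)) = 5.384 + j0.7088 V
  V3 = 15.1·(cos(43.1°) + j·sin(43.1°)) = 11.03 + j10.32 V
  V4 = 8.03·(cos(-5.1°) + j·sin(-5.1°)) = 7.998 - j0.7138 V
Step 2 — Sum components: V_total = 46.7 + j54.06 V.
Step 3 — Convert to polar: |V_total| = 71.44 V, ∠V_total = 49.2°.

V_total = 71.44∠49.2° V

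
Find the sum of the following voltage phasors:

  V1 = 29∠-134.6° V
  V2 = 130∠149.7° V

Step 1 — Convert each phasor to rectangular form:
  V1 = 29·(cos(-134.6°) + j·sin(-134.6°)) = -20.36 - j20.65 V
  V2 = 130·(cos(149.7°) + j·sin(149.7°)) = -112.2 + j65.59 V
Step 2 — Sum components: V_total = -132.6 + j44.94 V.
Step 3 — Convert to polar: |V_total| = 140 V, ∠V_total = 161.3°.

V_total = 140∠161.3° V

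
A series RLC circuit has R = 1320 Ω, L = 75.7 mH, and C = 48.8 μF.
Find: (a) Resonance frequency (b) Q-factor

Step 1 — Resonance condition Im(Z)=0 gives ω₀ = 1/√(LC).
Step 2 — ω₀ = 1/√(0.0757·4.88e-05) = 520.3 rad/s.
Step 3 — f₀ = ω₀/(2π) = 82.81 Hz.
Step 4 — Series Q: Q = ω₀L/R = 520.3·0.0757/1320 = 0.02984.

(a) f₀ = 82.81 Hz  (b) Q = 0.02984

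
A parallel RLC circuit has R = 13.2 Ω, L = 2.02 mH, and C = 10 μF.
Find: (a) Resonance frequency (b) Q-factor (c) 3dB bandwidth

Step 1 — Resonance: ω₀ = 1/√(LC) = 1/√(0.00202·1e-05) = 7036 rad/s.
Step 2 — f₀ = ω₀/(2π) = 1120 Hz.
Step 3 — Parallel Q: Q = R/(ω₀L) = 13.2/(7036·0.00202) = 0.9287.
Step 4 — Bandwidth: Δω = ω₀/Q = 7576 rad/s; BW = Δω/(2π) = 1206 Hz.

(a) f₀ = 1120 Hz  (b) Q = 0.9287  (c) BW = 1206 Hz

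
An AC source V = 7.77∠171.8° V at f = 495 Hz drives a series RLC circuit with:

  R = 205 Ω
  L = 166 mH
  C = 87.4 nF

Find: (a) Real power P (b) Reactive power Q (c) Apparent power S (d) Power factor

Step 1 — Angular frequency: ω = 2π·f = 2π·495 = 3110 rad/s.
Step 2 — Component impedances:
  R: Z = R = 205 Ω
  L: Z = jωL = j·3110·0.166 = 0 + j516.3 Ω
  C: Z = 1/(jωC) = -j/(ω·C) = 0 - j3679 Ω
Step 3 — Series combination: Z_total = R + L + C = 205 - j3162 Ω = 3169∠-86.3° Ω.
Step 4 — Source phasor: V = 7.77∠171.8° V = -7.691 + j1.108 V.
Step 5 — Current: I = V / Z = -0.0005059 - j0.002399 A = 0.002452∠-101.9° A.
Step 6 — Complex power: S = V·I* = 0.001232 - j0.01901 VA.
Step 7 — Real power: P = Re(S) = 0.001232 W.
Step 8 — Reactive power: Q = Im(S) = -0.01901 VAR.
Step 9 — Apparent power: |S| = 0.01905 VA.
Step 10 — Power factor: PF = P/|S| = 0.06469 (leading).

(a) P = 0.001232 W  (b) Q = -0.01901 VAR  (c) S = 0.01905 VA  (d) PF = 0.06469 (leading)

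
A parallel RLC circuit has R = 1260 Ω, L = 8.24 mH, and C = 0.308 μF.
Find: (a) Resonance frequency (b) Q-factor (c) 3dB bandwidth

Step 1 — Resonance: ω₀ = 1/√(LC) = 1/√(0.00824·3.08e-07) = 1.985e+04 rad/s.
Step 2 — f₀ = ω₀/(2π) = 3159 Hz.
Step 3 — Parallel Q: Q = R/(ω₀L) = 1260/(1.985e+04·0.00824) = 7.703.
Step 4 — Bandwidth: Δω = ω₀/Q = 2577 rad/s; BW = Δω/(2π) = 410.1 Hz.

(a) f₀ = 3159 Hz  (b) Q = 7.703  (c) BW = 410.1 Hz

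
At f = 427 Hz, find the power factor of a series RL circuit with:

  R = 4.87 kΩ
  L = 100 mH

Step 1 — Angular frequency: ω = 2π·f = 2π·427 = 2683 rad/s.
Step 2 — Component impedances:
  R: Z = R = 4870 Ω
  L: Z = jωL = j·2683·0.1 = 0 + j268.3 Ω
Step 3 — Series combination: Z_total = R + L = 4870 + j268.3 Ω = 4877∠3.2° Ω.
Step 4 — Power factor: PF = cos(φ) = Re(Z)/|Z| = 4870/4877.4 = 0.9985.
Step 5 — Type: Im(Z) = 268.3 ⇒ lagging (phase φ = 3.2°).

PF = 0.9985 (lagging, φ = 3.2°)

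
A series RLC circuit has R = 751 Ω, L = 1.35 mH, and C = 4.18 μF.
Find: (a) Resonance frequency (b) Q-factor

Step 1 — Resonance condition Im(Z)=0 gives ω₀ = 1/√(LC).
Step 2 — ω₀ = 1/√(0.00135·4.18e-06) = 1.331e+04 rad/s.
Step 3 — f₀ = ω₀/(2π) = 2119 Hz.
Step 4 — Series Q: Q = ω₀L/R = 1.331e+04·0.00135/751 = 0.02393.

(a) f₀ = 2119 Hz  (b) Q = 0.02393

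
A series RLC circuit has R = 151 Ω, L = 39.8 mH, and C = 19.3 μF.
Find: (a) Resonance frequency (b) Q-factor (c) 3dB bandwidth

Step 1 — Resonance: ω₀ = 1/√(LC) = 1/√(0.0398·1.93e-05) = 1141 rad/s.
Step 2 — f₀ = ω₀/(2π) = 181.6 Hz.
Step 3 — Series Q: Q = ω₀L/R = 1141·0.0398/151 = 0.3007.
Step 4 — Bandwidth: Δω = ω₀/Q = 3794 rad/s; BW = Δω/(2π) = 603.8 Hz.

(a) f₀ = 181.6 Hz  (b) Q = 0.3007  (c) BW = 603.8 Hz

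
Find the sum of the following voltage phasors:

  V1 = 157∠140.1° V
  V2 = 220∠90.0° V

Step 1 — Convert each phasor to rectangular form:
  V1 = 157·(cos(140.1°) + j·sin(140.1°)) = -120.4 + j100.7 V
  V2 = 220·(cos(90.0°) + j·sin(90.0°)) = 0 + j220 V
Step 2 — Sum components: V_total = -120.4 + j320.7 V.
Step 3 — Convert to polar: |V_total| = 342.6 V, ∠V_total = 110.6°.

V_total = 342.6∠110.6° V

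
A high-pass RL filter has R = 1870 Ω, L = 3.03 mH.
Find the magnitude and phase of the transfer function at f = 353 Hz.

Step 1 — Angular frequency: ω = 2π·353 = 2218 rad/s.
Step 2 — Transfer function: H(jω) = jωL/(R + jωL).
Step 3 — Numerator jωL = j·6.72; denominator R + jωL = 1870 + j6.72.
Step 4 — H = 1.292e-05 + j0.003594.
Step 5 — Magnitude: |H| = 0.003594 (-48.9 dB); phase: φ = 89.8°.

|H| = 0.003594 (-48.9 dB), φ = 89.8°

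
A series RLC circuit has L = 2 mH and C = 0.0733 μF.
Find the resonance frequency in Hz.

Step 1 — Resonance condition Im(Z)=0 gives ω₀ = 1/√(LC).
Step 2 — ω₀ = 1/√(0.002·7.33e-08) = 8.259e+04 rad/s.
Step 3 — f₀ = ω₀/(2π) = 1.314e+04 Hz.

f₀ = 1.314e+04 Hz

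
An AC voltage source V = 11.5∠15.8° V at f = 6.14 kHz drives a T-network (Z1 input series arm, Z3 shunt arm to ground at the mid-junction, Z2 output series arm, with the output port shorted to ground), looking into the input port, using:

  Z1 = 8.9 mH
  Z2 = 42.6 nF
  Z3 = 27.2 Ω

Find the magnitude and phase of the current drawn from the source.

Step 1 — Angular frequency: ω = 2π·f = 2π·6140 = 3.858e+04 rad/s.
Step 2 — Component impedances:
  Z1: Z = jωL = j·3.858e+04·0.0089 = 0 + j343.4 Ω
  Z2: Z = 1/(jωC) = -j/(ω·C) = 0 - j608.5 Ω
  Z3: Z = R = 27.2 Ω
Step 3 — With the output port shorted to ground, the output series arm Z2 runs from the junction to ground; the shunt arm Z3 also runs from the junction to ground. They appear in parallel: Z3 || Z2 = 27.15 - j1.213 Ω.
Step 4 — Series with input arm Z1: Z_in = Z1 + (Z3 || Z2) = 27.15 + j342.1 Ω = 343.2∠85.5° Ω.
Step 5 — Source phasor: V = 11.5∠15.8° V = 11.07 + j3.131 V.
Step 6 — Ohm's law: I = V / Z_total = (11.07 + j3.131) / (27.15 + j342.1) = 0.01164 - j0.03142 A.
Step 7 — Convert to polar: |I| = 0.03351 A, ∠I = -69.7°.

I = 0.03351∠-69.7° A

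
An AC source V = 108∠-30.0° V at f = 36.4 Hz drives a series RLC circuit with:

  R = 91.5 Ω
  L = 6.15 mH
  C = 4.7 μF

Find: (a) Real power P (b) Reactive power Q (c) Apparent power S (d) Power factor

Step 1 — Angular frequency: ω = 2π·f = 2π·36.4 = 228.7 rad/s.
Step 2 — Component impedances:
  R: Z = R = 91.5 Ω
  L: Z = jωL = j·228.7·0.00615 = 0 + j1.407 Ω
  C: Z = 1/(jωC) = -j/(ω·C) = 0 - j930.3 Ω
Step 3 — Series combination: Z_total = R + L + C = 91.5 - j928.9 Ω = 933.4∠-84.4° Ω.
Step 4 — Source phasor: V = 108∠-30.0° V = 93.53 - j54 V.
Step 5 — Current: I = V / Z = 0.0674 + j0.09405 A = 0.1157∠54.4° A.
Step 6 — Complex power: S = V·I* = 1.225 - j12.44 VA.
Step 7 — Real power: P = Re(S) = 1.225 W.
Step 8 — Reactive power: Q = Im(S) = -12.44 VAR.
Step 9 — Apparent power: |S| = 12.5 VA.
Step 10 — Power factor: PF = P/|S| = 0.09803 (leading).

(a) P = 1.225 W  (b) Q = -12.44 VAR  (c) S = 12.5 VA  (d) PF = 0.09803 (leading)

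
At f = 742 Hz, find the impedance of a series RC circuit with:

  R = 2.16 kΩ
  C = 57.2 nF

Step 1 — Angular frequency: ω = 2π·f = 2π·742 = 4662 rad/s.
Step 2 — Component impedances:
  R: Z = R = 2160 Ω
  C: Z = 1/(jωC) = -j/(ω·C) = 0 - j3750 Ω
Step 3 — Series combination: Z_total = R + C = 2160 - j3750 Ω = 4328∠-60.1° Ω.

Z = 2160 - j3750 Ω = 4328∠-60.1° Ω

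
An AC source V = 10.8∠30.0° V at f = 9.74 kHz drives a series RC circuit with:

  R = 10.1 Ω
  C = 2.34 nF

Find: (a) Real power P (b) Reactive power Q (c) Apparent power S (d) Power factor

Step 1 — Angular frequency: ω = 2π·f = 2π·9740 = 6.12e+04 rad/s.
Step 2 — Component impedances:
  R: Z = R = 10.1 Ω
  C: Z = 1/(jωC) = -j/(ω·C) = 0 - j6983 Ω
Step 3 — Series combination: Z_total = R + C = 10.1 - j6983 Ω = 6983∠-89.9° Ω.
Step 4 — Source phasor: V = 10.8∠30.0° V = 9.353 + j5.4 V.
Step 5 — Current: I = V / Z = -0.0007714 + j0.001341 A = 0.001547∠119.9° A.
Step 6 — Complex power: S = V·I* = 2.416e-05 - j0.0167 VA.
Step 7 — Real power: P = Re(S) = 2.416e-05 W.
Step 8 — Reactive power: Q = Im(S) = -0.0167 VAR.
Step 9 — Apparent power: |S| = 0.0167 VA.
Step 10 — Power factor: PF = P/|S| = 0.001446 (leading).

(a) P = 2.416e-05 W  (b) Q = -0.0167 VAR  (c) S = 0.0167 VA  (d) PF = 0.001446 (leading)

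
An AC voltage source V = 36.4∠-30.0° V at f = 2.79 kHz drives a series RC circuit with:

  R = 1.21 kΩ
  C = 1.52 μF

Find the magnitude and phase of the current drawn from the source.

Step 1 — Angular frequency: ω = 2π·f = 2π·2790 = 1.753e+04 rad/s.
Step 2 — Component impedances:
  R: Z = R = 1210 Ω
  C: Z = 1/(jωC) = -j/(ω·C) = 0 - j37.53 Ω
Step 3 — Series combination: Z_total = R + C = 1210 - j37.53 Ω = 1211∠-1.8° Ω.
Step 4 — Source phasor: V = 36.4∠-30.0° V = 31.52 - j18.2 V.
Step 5 — Ohm's law: I = V / Z_total = (31.52 - j18.2) / (1210 - j37.53) = 0.02649 - j0.01422 A.
Step 6 — Convert to polar: |I| = 0.03007 A, ∠I = -28.2°.

I = 0.03007∠-28.2° A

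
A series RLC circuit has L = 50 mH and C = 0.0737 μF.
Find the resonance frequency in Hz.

Step 1 — Resonance condition Im(Z)=0 gives ω₀ = 1/√(LC).
Step 2 — ω₀ = 1/√(0.05·7.37e-08) = 1.647e+04 rad/s.
Step 3 — f₀ = ω₀/(2π) = 2622 Hz.

f₀ = 2622 Hz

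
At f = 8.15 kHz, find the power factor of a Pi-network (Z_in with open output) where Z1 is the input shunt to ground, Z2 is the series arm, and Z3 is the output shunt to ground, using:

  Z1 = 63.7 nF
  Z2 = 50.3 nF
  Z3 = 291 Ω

Step 1 — Angular frequency: ω = 2π·f = 2π·8150 = 5.121e+04 rad/s.
Step 2 — Component impedances:
  Z1: Z = 1/(jωC) = -j/(ω·C) = 0 - j306.6 Ω
  Z2: Z = 1/(jωC) = -j/(ω·C) = 0 - j388.2 Ω
  Z3: Z = R = 291 Ω
Step 3 — With open output, the series arm Z2 and the output shunt Z3 appear in series to ground: Z2 + Z3 = 291 - j388.2 Ω.
Step 4 — Parallel with input shunt Z1: Z_in = Z1 || (Z2 + Z3) = 48.2 - j191.5 Ω = 197.5∠-75.9° Ω.
Step 5 — Power factor: PF = cos(φ) = Re(Z)/|Z| = 48.2/197.5 = 0.2441.
Step 6 — Type: Im(Z) = -191.5 ⇒ leading (phase φ = -75.9°).

PF = 0.2441 (leading, φ = -75.9°)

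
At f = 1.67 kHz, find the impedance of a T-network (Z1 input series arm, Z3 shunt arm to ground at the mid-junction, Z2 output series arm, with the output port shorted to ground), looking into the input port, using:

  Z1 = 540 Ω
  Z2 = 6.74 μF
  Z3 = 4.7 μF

Step 1 — Angular frequency: ω = 2π·f = 2π·1670 = 1.049e+04 rad/s.
Step 2 — Component impedances:
  Z1: Z = R = 540 Ω
  Z2: Z = 1/(jωC) = -j/(ω·C) = 0 - j14.14 Ω
  Z3: Z = 1/(jωC) = -j/(ω·C) = 0 - j20.28 Ω
Step 3 — With the output port shorted to ground, the output series arm Z2 runs from the junction to ground; the shunt arm Z3 also runs from the junction to ground. They appear in parallel: Z3 || Z2 = 0 - j8.331 Ω.
Step 4 — Series with input arm Z1: Z_in = Z1 + (Z3 || Z2) = 540 - j8.331 Ω = 540.1∠-0.9° Ω.

Z = 540 - j8.331 Ω = 540.1∠-0.9° Ω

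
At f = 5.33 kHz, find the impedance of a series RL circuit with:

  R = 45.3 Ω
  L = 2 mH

Step 1 — Angular frequency: ω = 2π·f = 2π·5330 = 3.349e+04 rad/s.
Step 2 — Component impedances:
  R: Z = R = 45.3 Ω
  L: Z = jωL = j·3.349e+04·0.002 = 0 + j66.98 Ω
Step 3 — Series combination: Z_total = R + L = 45.3 + j66.98 Ω = 80.86∠55.9° Ω.

Z = 45.3 + j66.98 Ω = 80.86∠55.9° Ω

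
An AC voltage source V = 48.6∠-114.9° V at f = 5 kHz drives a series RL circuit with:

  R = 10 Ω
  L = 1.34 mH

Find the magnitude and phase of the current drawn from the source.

Step 1 — Angular frequency: ω = 2π·f = 2π·5000 = 3.142e+04 rad/s.
Step 2 — Component impedances:
  R: Z = R = 10 Ω
  L: Z = jωL = j·3.142e+04·0.00134 = 0 + j42.1 Ω
Step 3 — Series combination: Z_total = R + L = 10 + j42.1 Ω = 43.27∠76.6° Ω.
Step 4 — Source phasor: V = 48.6∠-114.9° V = -20.46 - j44.08 V.
Step 5 — Ohm's law: I = V / Z_total = (-20.46 - j44.08) / (10 + j42.1) = -1.101 + j0.2247 A.
Step 6 — Convert to polar: |I| = 1.123 A, ∠I = 168.5°.

I = 1.123∠168.5° A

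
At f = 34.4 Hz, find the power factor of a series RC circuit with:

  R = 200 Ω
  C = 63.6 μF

Step 1 — Angular frequency: ω = 2π·f = 2π·34.4 = 216.1 rad/s.
Step 2 — Component impedances:
  R: Z = R = 200 Ω
  C: Z = 1/(jωC) = -j/(ω·C) = 0 - j72.75 Ω
Step 3 — Series combination: Z_total = R + C = 200 - j72.75 Ω = 212.8∠-20.0° Ω.
Step 4 — Power factor: PF = cos(φ) = Re(Z)/|Z| = 200/212.8 = 0.9398.
Step 5 — Type: Im(Z) = -72.75 ⇒ leading (phase φ = -20.0°).

PF = 0.9398 (leading, φ = -20.0°)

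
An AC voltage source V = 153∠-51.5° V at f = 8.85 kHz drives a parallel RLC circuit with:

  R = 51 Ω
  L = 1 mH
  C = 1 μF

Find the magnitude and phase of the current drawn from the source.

Step 1 — Angular frequency: ω = 2π·f = 2π·8850 = 5.561e+04 rad/s.
Step 2 — Component impedances:
  R: Z = R = 51 Ω
  L: Z = jωL = j·5.561e+04·0.001 = 0 + j55.61 Ω
  C: Z = 1/(jωC) = -j/(ω·C) = 0 - j17.98 Ω
Step 3 — Parallel combination: 1/Z_total = 1/R + 1/L + 1/C; Z_total = 10.89 - j20.9 Ω = 23.57∠-62.5° Ω.
Step 4 — Source phasor: V = 153∠-51.5° V = 95.24 - j119.7 V.
Step 5 — Ohm's law: I = V / Z_total = (95.24 - j119.7) / (10.89 - j20.9) = 6.372 + j1.236 A.
Step 6 — Convert to polar: |I| = 6.491 A, ∠I = 11.0°.

I = 6.491∠11.0° A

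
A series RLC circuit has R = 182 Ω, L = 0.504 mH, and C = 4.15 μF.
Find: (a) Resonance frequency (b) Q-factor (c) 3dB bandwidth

Step 1 — Resonance: ω₀ = 1/√(LC) = 1/√(0.000504·4.15e-06) = 2.187e+04 rad/s.
Step 2 — f₀ = ω₀/(2π) = 3480 Hz.
Step 3 — Series Q: Q = ω₀L/R = 2.187e+04·0.000504/182 = 0.06055.
Step 4 — Bandwidth: Δω = ω₀/Q = 3.611e+05 rad/s; BW = Δω/(2π) = 5.747e+04 Hz.

(a) f₀ = 3480 Hz  (b) Q = 0.06055  (c) BW = 5.747e+04 Hz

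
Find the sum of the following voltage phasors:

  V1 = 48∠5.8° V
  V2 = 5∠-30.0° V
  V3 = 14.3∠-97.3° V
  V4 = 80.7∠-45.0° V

Step 1 — Convert each phasor to rectangular form:
  V1 = 48·(cos(5.8°) + j·sin(5.8°)) = 47.75 + j4.851 V
  V2 = 5·(cos(-30.0°) + j·sin(-30.0°)) = 4.33 - j2.5 V
  V3 = 14.3·(cos(-97.3°) + j·sin(-97.3°)) = -1.817 - j14.18 V
  V4 = 80.7·(cos(-45.0°) + j·sin(-45.0°)) = 57.06 - j57.06 V
Step 2 — Sum components: V_total = 107.3 - j68.9 V.
Step 3 — Convert to polar: |V_total| = 127.5 V, ∠V_total = -32.7°.

V_total = 127.5∠-32.7° V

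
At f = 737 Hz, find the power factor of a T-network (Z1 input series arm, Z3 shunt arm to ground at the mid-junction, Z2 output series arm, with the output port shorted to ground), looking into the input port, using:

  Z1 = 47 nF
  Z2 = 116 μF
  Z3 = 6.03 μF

Step 1 — Angular frequency: ω = 2π·f = 2π·737 = 4631 rad/s.
Step 2 — Component impedances:
  Z1: Z = 1/(jωC) = -j/(ω·C) = 0 - j4595 Ω
  Z2: Z = 1/(jωC) = -j/(ω·C) = 0 - j1.862 Ω
  Z3: Z = 1/(jωC) = -j/(ω·C) = 0 - j35.81 Ω
Step 3 — With the output port shorted to ground, the output series arm Z2 runs from the junction to ground; the shunt arm Z3 also runs from the junction to ground. They appear in parallel: Z3 || Z2 = 0 - j1.77 Ω.
Step 4 — Series with input arm Z1: Z_in = Z1 + (Z3 || Z2) = 0 - j4596 Ω = 4596∠-90.0° Ω.
Step 5 — Power factor: PF = cos(φ) = Re(Z)/|Z| = 0/4596 = 0.
Step 6 — Type: Im(Z) = -4596 ⇒ leading (phase φ = -90.0°).

PF = 0 (leading, φ = -90.0°)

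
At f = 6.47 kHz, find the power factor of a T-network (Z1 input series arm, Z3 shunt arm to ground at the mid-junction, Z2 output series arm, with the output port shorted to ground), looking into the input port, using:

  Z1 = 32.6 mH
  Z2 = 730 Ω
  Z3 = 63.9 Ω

Step 1 — Angular frequency: ω = 2π·f = 2π·6470 = 4.065e+04 rad/s.
Step 2 — Component impedances:
  Z1: Z = jωL = j·4.065e+04·0.0326 = 0 + j1325 Ω
  Z2: Z = R = 730 Ω
  Z3: Z = R = 63.9 Ω
Step 3 — With the output port shorted to ground, the output series arm Z2 runs from the junction to ground; the shunt arm Z3 also runs from the junction to ground. They appear in parallel: Z3 || Z2 = 58.76 Ω.
Step 4 — Series with input arm Z1: Z_in = Z1 + (Z3 || Z2) = 58.76 + j1325 Ω = 1327∠87.5° Ω.
Step 5 — Power factor: PF = cos(φ) = Re(Z)/|Z| = 58.757/1326.6 = 0.04429.
Step 6 — Type: Im(Z) = 1325 ⇒ lagging (phase φ = 87.5°).

PF = 0.04429 (lagging, φ = 87.5°)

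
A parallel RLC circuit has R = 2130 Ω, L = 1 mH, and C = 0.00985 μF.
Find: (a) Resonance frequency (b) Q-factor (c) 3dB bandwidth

Step 1 — Resonance: ω₀ = 1/√(LC) = 1/√(0.001·9.85e-09) = 3.186e+05 rad/s.
Step 2 — f₀ = ω₀/(2π) = 5.071e+04 Hz.
Step 3 — Parallel Q: Q = R/(ω₀L) = 2130/(3.186e+05·0.001) = 6.685.
Step 4 — Bandwidth: Δω = ω₀/Q = 4.766e+04 rad/s; BW = Δω/(2π) = 7586 Hz.

(a) f₀ = 5.071e+04 Hz  (b) Q = 6.685  (c) BW = 7586 Hz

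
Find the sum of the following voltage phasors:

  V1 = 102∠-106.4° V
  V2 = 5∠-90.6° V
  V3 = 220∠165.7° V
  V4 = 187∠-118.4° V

Step 1 — Convert each phasor to rectangular form:
  V1 = 102·(cos(-106.4°) + j·sin(-106.4°)) = -28.8 - j97.85 V
  V2 = 5·(cos(-90.6°) + j·sin(-90.6°)) = -0.05236 - j5 V
  V3 = 220·(cos(165.7°) + j·sin(165.7°)) = -213.2 + j54.34 V
  V4 = 187·(cos(-118.4°) + j·sin(-118.4°)) = -88.94 - j164.5 V
Step 2 — Sum components: V_total = -331 - j213 V.
Step 3 — Convert to polar: |V_total| = 393.6 V, ∠V_total = -147.2°.

V_total = 393.6∠-147.2° V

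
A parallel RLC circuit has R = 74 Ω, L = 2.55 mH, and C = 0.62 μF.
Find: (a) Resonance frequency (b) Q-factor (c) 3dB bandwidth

Step 1 — Resonance: ω₀ = 1/√(LC) = 1/√(0.00255·6.2e-07) = 2.515e+04 rad/s.
Step 2 — f₀ = ω₀/(2π) = 4003 Hz.
Step 3 — Parallel Q: Q = R/(ω₀L) = 74/(2.515e+04·0.00255) = 1.154.
Step 4 — Bandwidth: Δω = ω₀/Q = 2.18e+04 rad/s; BW = Δω/(2π) = 3469 Hz.

(a) f₀ = 4003 Hz  (b) Q = 1.154  (c) BW = 3469 Hz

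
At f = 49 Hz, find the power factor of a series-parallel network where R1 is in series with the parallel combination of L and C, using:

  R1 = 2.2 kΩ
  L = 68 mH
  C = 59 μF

Step 1 — Angular frequency: ω = 2π·f = 2π·49 = 307.9 rad/s.
Step 2 — Component impedances:
  R1: Z = R = 2200 Ω
  L: Z = jωL = j·307.9·0.068 = 0 + j20.94 Ω
  C: Z = 1/(jωC) = -j/(ω·C) = 0 - j55.05 Ω
Step 3 — Parallel branch: L || C = 1/(1/L + 1/C) = 0 + j33.78 Ω.
Step 4 — Series with R1: Z_total = R1 + (L || C) = 2200 + j33.78 Ω = 2200∠0.9° Ω.
Step 5 — Power factor: PF = cos(φ) = Re(Z)/|Z| = 2200/2200.3 = 0.9999.
Step 6 — Type: Im(Z) = 33.78 ⇒ lagging (phase φ = 0.9°).

PF = 0.9999 (lagging, φ = 0.9°)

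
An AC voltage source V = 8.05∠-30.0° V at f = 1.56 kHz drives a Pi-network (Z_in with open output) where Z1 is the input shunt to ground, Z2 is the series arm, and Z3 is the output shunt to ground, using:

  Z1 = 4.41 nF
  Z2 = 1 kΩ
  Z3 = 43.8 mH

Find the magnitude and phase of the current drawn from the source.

Step 1 — Angular frequency: ω = 2π·f = 2π·1560 = 9802 rad/s.
Step 2 — Component impedances:
  Z1: Z = 1/(jωC) = -j/(ω·C) = 0 - j2.313e+04 Ω
  Z2: Z = R = 1000 Ω
  Z3: Z = jωL = j·9802·0.0438 = 0 + j429.3 Ω
Step 3 — With open output, the series arm Z2 and the output shunt Z3 appear in series to ground: Z2 + Z3 = 1000 + j429.3 Ω.
Step 4 — Parallel with input shunt Z1: Z_in = Z1 || (Z2 + Z3) = 1036 + j391.8 Ω = 1108∠20.7° Ω.
Step 5 — Source phasor: V = 8.05∠-30.0° V = 6.972 - j4.025 V.
Step 6 — Ohm's law: I = V / Z_total = (6.972 - j4.025) / (1036 + j391.8) = 0.004601 - j0.005624 A.
Step 7 — Convert to polar: |I| = 0.007267 A, ∠I = -50.7°.

I = 0.007267∠-50.7° A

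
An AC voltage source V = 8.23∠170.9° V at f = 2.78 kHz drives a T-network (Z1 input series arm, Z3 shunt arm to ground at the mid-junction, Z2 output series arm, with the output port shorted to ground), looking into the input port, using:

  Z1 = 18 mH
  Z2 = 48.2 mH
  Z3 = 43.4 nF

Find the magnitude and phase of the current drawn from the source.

Step 1 — Angular frequency: ω = 2π·f = 2π·2780 = 1.747e+04 rad/s.
Step 2 — Component impedances:
  Z1: Z = jωL = j·1.747e+04·0.018 = 0 + j314.4 Ω
  Z2: Z = jωL = j·1.747e+04·0.0482 = 0 + j841.9 Ω
  Z3: Z = 1/(jωC) = -j/(ω·C) = 0 - j1319 Ω
Step 3 — With the output port shorted to ground, the output series arm Z2 runs from the junction to ground; the shunt arm Z3 also runs from the junction to ground. They appear in parallel: Z3 || Z2 = 0 + j2327 Ω.
Step 4 — Series with input arm Z1: Z_in = Z1 + (Z3 || Z2) = 0 + j2642 Ω = 2642∠90.0° Ω.
Step 5 — Source phasor: V = 8.23∠170.9° V = -8.126 + j1.302 V.
Step 6 — Ohm's law: I = V / Z_total = (-8.126 + j1.302) / (0 + j2642) = 0.0004927 + j0.003076 A.
Step 7 — Convert to polar: |I| = 0.003115 A, ∠I = 80.9°.

I = 0.003115∠80.9° A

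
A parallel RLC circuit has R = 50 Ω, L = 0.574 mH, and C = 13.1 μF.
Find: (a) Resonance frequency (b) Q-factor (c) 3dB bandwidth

Step 1 — Resonance: ω₀ = 1/√(LC) = 1/√(0.000574·1.31e-05) = 1.153e+04 rad/s.
Step 2 — f₀ = ω₀/(2π) = 1835 Hz.
Step 3 — Parallel Q: Q = R/(ω₀L) = 50/(1.153e+04·0.000574) = 7.554.
Step 4 — Bandwidth: Δω = ω₀/Q = 1527 rad/s; BW = Δω/(2π) = 243 Hz.

(a) f₀ = 1835 Hz  (b) Q = 7.554  (c) BW = 243 Hz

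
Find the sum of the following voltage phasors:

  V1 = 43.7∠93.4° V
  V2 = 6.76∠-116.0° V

Step 1 — Convert each phasor to rectangular form:
  V1 = 43.7·(cos(93.4°) + j·sin(93.4°)) = -2.592 + j43.62 V
  V2 = 6.76·(cos(-116.0°) + j·sin(-116.0°)) = -2.963 - j6.076 V
Step 2 — Sum components: V_total = -5.555 + j37.55 V.
Step 3 — Convert to polar: |V_total| = 37.96 V, ∠V_total = 98.4°.

V_total = 37.96∠98.4° V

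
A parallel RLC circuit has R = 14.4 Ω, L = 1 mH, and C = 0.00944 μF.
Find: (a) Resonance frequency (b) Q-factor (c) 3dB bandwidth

Step 1 — Resonance: ω₀ = 1/√(LC) = 1/√(0.001·9.44e-09) = 3.255e+05 rad/s.
Step 2 — f₀ = ω₀/(2π) = 5.18e+04 Hz.
Step 3 — Parallel Q: Q = R/(ω₀L) = 14.4/(3.255e+05·0.001) = 0.04424.
Step 4 — Bandwidth: Δω = ω₀/Q = 7.356e+06 rad/s; BW = Δω/(2π) = 1.171e+06 Hz.

(a) f₀ = 5.18e+04 Hz  (b) Q = 0.04424  (c) BW = 1.171e+06 Hz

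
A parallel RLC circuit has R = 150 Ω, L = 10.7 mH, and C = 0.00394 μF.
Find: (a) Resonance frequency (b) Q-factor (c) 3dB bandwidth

Step 1 — Resonance: ω₀ = 1/√(LC) = 1/√(0.0107·3.94e-09) = 1.54e+05 rad/s.
Step 2 — f₀ = ω₀/(2π) = 2.451e+04 Hz.
Step 3 — Parallel Q: Q = R/(ω₀L) = 150/(1.54e+05·0.0107) = 0.09102.
Step 4 — Bandwidth: Δω = ω₀/Q = 1.692e+06 rad/s; BW = Δω/(2π) = 2.693e+05 Hz.

(a) f₀ = 2.451e+04 Hz  (b) Q = 0.09102  (c) BW = 2.693e+05 Hz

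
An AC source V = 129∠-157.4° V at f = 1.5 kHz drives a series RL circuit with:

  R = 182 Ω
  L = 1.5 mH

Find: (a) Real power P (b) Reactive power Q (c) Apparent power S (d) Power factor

Step 1 — Angular frequency: ω = 2π·f = 2π·1500 = 9425 rad/s.
Step 2 — Component impedances:
  R: Z = R = 182 Ω
  L: Z = jωL = j·9425·0.0015 = 0 + j14.14 Ω
Step 3 — Series combination: Z_total = R + L = 182 + j14.14 Ω = 182.5∠4.4° Ω.
Step 4 — Source phasor: V = 129∠-157.4° V = -119.1 - j49.57 V.
Step 5 — Current: I = V / Z = -0.6715 - j0.2202 A = 0.7067∠-161.8° A.
Step 6 — Complex power: S = V·I* = 90.89 + j7.06 VA.
Step 7 — Real power: P = Re(S) = 90.89 W.
Step 8 — Reactive power: Q = Im(S) = 7.06 VAR.
Step 9 — Apparent power: |S| = 91.16 VA.
Step 10 — Power factor: PF = P/|S| = 0.997 (lagging).

(a) P = 90.89 W  (b) Q = 7.06 VAR  (c) S = 91.16 VA  (d) PF = 0.997 (lagging)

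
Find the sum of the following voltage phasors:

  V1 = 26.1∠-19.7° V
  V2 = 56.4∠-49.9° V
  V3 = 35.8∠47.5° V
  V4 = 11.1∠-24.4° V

Step 1 — Convert each phasor to rectangular form:
  V1 = 26.1·(cos(-19.7°) + j·sin(-19.7°)) = 24.57 - j8.798 V
  V2 = 56.4·(cos(-49.9°) + j·sin(-49.9°)) = 36.33 - j43.14 V
  V3 = 35.8·(cos(47.5°) + j·sin(47.5°)) = 24.19 + j26.39 V
  V4 = 11.1·(cos(-24.4°) + j·sin(-24.4°)) = 10.11 - j4.585 V
Step 2 — Sum components: V_total = 95.2 - j30.13 V.
Step 3 — Convert to polar: |V_total| = 99.85 V, ∠V_total = -17.6°.

V_total = 99.85∠-17.6° V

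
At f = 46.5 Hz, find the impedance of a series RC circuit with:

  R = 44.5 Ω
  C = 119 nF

Step 1 — Angular frequency: ω = 2π·f = 2π·46.5 = 292.2 rad/s.
Step 2 — Component impedances:
  R: Z = R = 44.5 Ω
  C: Z = 1/(jωC) = -j/(ω·C) = 0 - j2.876e+04 Ω
Step 3 — Series combination: Z_total = R + C = 44.5 - j2.876e+04 Ω = 2.876e+04∠-89.9° Ω.

Z = 44.5 - j2.876e+04 Ω = 2.876e+04∠-89.9° Ω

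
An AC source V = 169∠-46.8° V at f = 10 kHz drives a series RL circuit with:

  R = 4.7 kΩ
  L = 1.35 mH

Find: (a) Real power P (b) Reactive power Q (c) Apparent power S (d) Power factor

Step 1 — Angular frequency: ω = 2π·f = 2π·1e+04 = 6.283e+04 rad/s.
Step 2 — Component impedances:
  R: Z = R = 4700 Ω
  L: Z = jωL = j·6.283e+04·0.00135 = 0 + j84.82 Ω
Step 3 — Series combination: Z_total = R + L = 4700 + j84.82 Ω = 4701∠1.0° Ω.
Step 4 — Source phasor: V = 169∠-46.8° V = 115.7 - j123.2 V.
Step 5 — Current: I = V / Z = 0.02413 - j0.02665 A = 0.03595∠-47.8° A.
Step 6 — Complex power: S = V·I* = 6.075 + j0.1096 VA.
Step 7 — Real power: P = Re(S) = 6.075 W.
Step 8 — Reactive power: Q = Im(S) = 0.1096 VAR.
Step 9 — Apparent power: |S| = 6.076 VA.
Step 10 — Power factor: PF = P/|S| = 0.9998 (lagging).

(a) P = 6.075 W  (b) Q = 0.1096 VAR  (c) S = 6.076 VA  (d) PF = 0.9998 (lagging)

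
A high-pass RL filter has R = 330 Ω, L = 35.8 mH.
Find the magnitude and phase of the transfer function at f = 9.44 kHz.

Step 1 — Angular frequency: ω = 2π·9440 = 5.931e+04 rad/s.
Step 2 — Transfer function: H(jω) = jωL/(R + jωL).
Step 3 — Numerator jωL = j·2123; denominator R + jωL = 330 + j2123.
Step 4 — H = 0.9764 + j0.1517.
Step 5 — Magnitude: |H| = 0.9881 (-0.1 dB); phase: φ = 8.8°.

|H| = 0.9881 (-0.1 dB), φ = 8.8°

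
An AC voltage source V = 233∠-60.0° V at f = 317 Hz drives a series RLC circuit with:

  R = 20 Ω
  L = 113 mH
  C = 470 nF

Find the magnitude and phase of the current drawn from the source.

Step 1 — Angular frequency: ω = 2π·f = 2π·317 = 1992 rad/s.
Step 2 — Component impedances:
  R: Z = R = 20 Ω
  L: Z = jωL = j·1992·0.113 = 0 + j225.1 Ω
  C: Z = 1/(jωC) = -j/(ω·C) = 0 - j1068 Ω
Step 3 — Series combination: Z_total = R + L + C = 20 - j843.2 Ω = 843.4∠-88.6° Ω.
Step 4 — Source phasor: V = 233∠-60.0° V = 116.5 - j201.8 V.
Step 5 — Ohm's law: I = V / Z_total = (116.5 - j201.8) / (20 - j843.2) = 0.2425 + j0.1324 A.
Step 6 — Convert to polar: |I| = 0.2763 A, ∠I = 28.6°.

I = 0.2763∠28.6° A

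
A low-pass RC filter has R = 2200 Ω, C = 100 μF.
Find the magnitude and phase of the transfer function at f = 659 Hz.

Step 1 — Angular frequency: ω = 2π·659 = 4141 rad/s.
Step 2 — Transfer function: H(jω) = 1/(1 + jωRC).
Step 3 — Denominator: 1 + jωRC = 1 + j·4141·2200·0.0001 = 1 + j910.9.
Step 4 — H = 1.205e-06 - j0.001098.
Step 5 — Magnitude: |H| = 0.001098 (-59.2 dB); phase: φ = -89.9°.

|H| = 0.001098 (-59.2 dB), φ = -89.9°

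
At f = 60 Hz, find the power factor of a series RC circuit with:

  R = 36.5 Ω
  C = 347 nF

Step 1 — Angular frequency: ω = 2π·f = 2π·60 = 377 rad/s.
Step 2 — Component impedances:
  R: Z = R = 36.5 Ω
  C: Z = 1/(jωC) = -j/(ω·C) = 0 - j7644 Ω
Step 3 — Series combination: Z_total = R + C = 36.5 - j7644 Ω = 7644∠-89.7° Ω.
Step 4 — Power factor: PF = cos(φ) = Re(Z)/|Z| = 36.5/7644 = 0.004775.
Step 5 — Type: Im(Z) = -7644 ⇒ leading (phase φ = -89.7°).

PF = 0.004775 (leading, φ = -89.7°)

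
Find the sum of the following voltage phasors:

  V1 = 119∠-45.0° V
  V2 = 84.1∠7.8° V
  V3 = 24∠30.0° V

Step 1 — Convert each phasor to rectangular form:
  V1 = 119·(cos(-45.0°) + j·sin(-45.0°)) = 84.15 - j84.15 V
  V2 = 84.1·(cos(7.8°) + j·sin(7.8°)) = 83.32 + j11.41 V
  V3 = 24·(cos(30.0°) + j·sin(30.0°)) = 20.78 + j12 V
Step 2 — Sum components: V_total = 188.3 - j60.73 V.
Step 3 — Convert to polar: |V_total| = 197.8 V, ∠V_total = -17.9°.

V_total = 197.8∠-17.9° V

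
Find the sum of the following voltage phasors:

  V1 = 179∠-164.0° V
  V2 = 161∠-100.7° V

Step 1 — Convert each phasor to rectangular form:
  V1 = 179·(cos(-164.0°) + j·sin(-164.0°)) = -172.1 - j49.34 V
  V2 = 161·(cos(-100.7°) + j·sin(-100.7°)) = -29.89 - j158.2 V
Step 2 — Sum components: V_total = -202 - j207.5 V.
Step 3 — Convert to polar: |V_total| = 289.6 V, ∠V_total = -134.2°.

V_total = 289.6∠-134.2° V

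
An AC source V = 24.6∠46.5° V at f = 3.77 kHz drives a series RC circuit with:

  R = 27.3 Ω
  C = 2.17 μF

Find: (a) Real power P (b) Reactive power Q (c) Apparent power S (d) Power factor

Step 1 — Angular frequency: ω = 2π·f = 2π·3770 = 2.369e+04 rad/s.
Step 2 — Component impedances:
  R: Z = R = 27.3 Ω
  C: Z = 1/(jωC) = -j/(ω·C) = 0 - j19.45 Ω
Step 3 — Series combination: Z_total = R + C = 27.3 - j19.45 Ω = 33.52∠-35.5° Ω.
Step 4 — Source phasor: V = 24.6∠46.5° V = 16.93 + j17.84 V.
Step 5 — Current: I = V / Z = 0.1025 + j0.7266 A = 0.7338∠82.0° A.
Step 6 — Complex power: S = V·I* = 14.7 - j10.48 VA.
Step 7 — Real power: P = Re(S) = 14.7 W.
Step 8 — Reactive power: Q = Im(S) = -10.48 VAR.
Step 9 — Apparent power: |S| = 18.05 VA.
Step 10 — Power factor: PF = P/|S| = 0.8144 (leading).

(a) P = 14.7 W  (b) Q = -10.48 VAR  (c) S = 18.05 VA  (d) PF = 0.8144 (leading)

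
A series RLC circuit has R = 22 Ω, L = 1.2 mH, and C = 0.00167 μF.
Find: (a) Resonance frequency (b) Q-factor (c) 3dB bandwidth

Step 1 — Resonance: ω₀ = 1/√(LC) = 1/√(0.0012·1.67e-09) = 7.064e+05 rad/s.
Step 2 — f₀ = ω₀/(2π) = 1.124e+05 Hz.
Step 3 — Series Q: Q = ω₀L/R = 7.064e+05·0.0012/22 = 38.53.
Step 4 — Bandwidth: Δω = ω₀/Q = 1.833e+04 rad/s; BW = Δω/(2π) = 2918 Hz.

(a) f₀ = 1.124e+05 Hz  (b) Q = 38.53  (c) BW = 2918 Hz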